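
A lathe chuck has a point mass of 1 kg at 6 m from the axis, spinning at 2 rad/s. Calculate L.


Given: m = 1 kg, r = 6 m, omega = 2 rad/s
For a point mass: I = m*r^2
I = 1*6^2 = 1*36 = 36
L = I*omega = 36*2
L = 72 kg*m^2/s

72 kg*m^2/s


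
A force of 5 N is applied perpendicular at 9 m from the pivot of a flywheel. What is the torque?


Given: F = 5 N, r = 9 m, angle = 90 deg (perpendicular)
Using tau = F * r * sin(90)
sin(90) = 1
tau = 5 * 9 * 1
tau = 45 Nm

45 Nm


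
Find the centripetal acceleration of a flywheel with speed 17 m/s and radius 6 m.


Given: v = 17 m/s, r = 6 m
Using a_c = v^2 / r
a_c = 17^2 / 6
a_c = 289 / 6
a_c = 289/6 m/s^2

289/6 m/s^2


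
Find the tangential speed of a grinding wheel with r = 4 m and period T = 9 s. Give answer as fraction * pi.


Given: radius r = 4 m, period T = 9 s
Using v = 2*pi*r / T
v = 2*pi*4 / 9
v = 8*pi / 9
v = 8/9*pi m/s

8/9*pi m/s


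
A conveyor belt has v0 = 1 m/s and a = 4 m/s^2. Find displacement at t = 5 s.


Given: v0 = 1 m/s, a = 4 m/s^2, t = 5 s
Using s = v0*t + (1/2)*a*t^2
s = 1*5 + (1/2)*4*5^2
s = 5 + (1/2)*100
s = 5 + 50
s = 55

55 m


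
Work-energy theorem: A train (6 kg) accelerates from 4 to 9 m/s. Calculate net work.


Given: m = 6 kg, v0 = 4 m/s, v = 9 m/s
Using W = (1/2)*m*(v^2 - v0^2)
v^2 = 9^2 = 81
v0^2 = 4^2 = 16
v^2 - v0^2 = 81 - 16 = 65
W = (1/2)*6*65 = 195 J

195 J


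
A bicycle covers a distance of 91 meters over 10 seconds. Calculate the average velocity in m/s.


Given: distance d = 91 m, time t = 10 s
Using v = d / t
v = 91 / 10
v = 91/10 m/s

91/10 m/s


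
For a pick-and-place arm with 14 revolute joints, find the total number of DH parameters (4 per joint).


Given: 14 joints, 4 DH parameters per joint (d, theta, a, alpha)
Total DH parameters = number_of_joints * 4
Total = 14 * 4
Total = 56

56


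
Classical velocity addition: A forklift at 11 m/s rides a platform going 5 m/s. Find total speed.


Given: object velocity = 11 m/s, platform velocity = 5 m/s (same direction)
Using classical velocity addition: v_total = v_object + v_platform
v_total = 11 + 5
v_total = 16 m/s

16 m/s


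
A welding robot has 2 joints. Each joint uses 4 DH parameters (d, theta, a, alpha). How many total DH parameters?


Given: 2 joints, 4 DH parameters per joint (d, theta, a, alpha)
Total DH parameters = number_of_joints * 4
Total = 2 * 4
Total = 8

8


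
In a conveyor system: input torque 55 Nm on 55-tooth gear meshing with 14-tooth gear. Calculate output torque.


Given: N1 = 55, N2 = 14, T1 = 55 Nm
Using T2/T1 = N2/N1
T2 = T1 * N2 / N1
T2 = 55 * 14 / 55
T2 = 770 / 55
T2 = 14 Nm

14 Nm


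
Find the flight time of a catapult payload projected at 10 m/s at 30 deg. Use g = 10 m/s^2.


Given: v0 = 10 m/s, theta = 30 deg, g = 10 m/s^2
sin(30) = 1/2
Using T = 2*v0*sin(theta) / g
T = 2*10*1/2 / 10
T = 10 / 10
T = 1 s

1 s


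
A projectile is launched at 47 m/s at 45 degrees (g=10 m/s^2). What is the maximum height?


Given: v0 = 47 m/s, theta = 45 deg, g = 10 m/s^2
sin^2(45) = 1/2
Using H = v0^2 * sin^2(theta) / (2*g)
H = 47^2 * 1/2 / (2*10)
H = 2209 * 1/2 / 20
H = 2209/2 / 20
H = 2209/40 m

2209/40 m


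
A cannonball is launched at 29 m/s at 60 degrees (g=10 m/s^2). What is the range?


Given: v0 = 29 m/s, theta = 60 deg, g = 10 m/s^2
sin(2*60) = sin(120) = sqrt(3)/2
Using R = v0^2 * sin(2*theta) / g
R = 29^2 * (sqrt(3)/2) / 10
R = 841 * sqrt(3) / 20
R = 841/20*sqrt(3) m

841/20*sqrt(3) m


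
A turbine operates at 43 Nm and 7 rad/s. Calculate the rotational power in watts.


Given: tau = 43 Nm, omega = 7 rad/s
Using P = tau * omega
P = 43 * 7
P = 301 W

301 W


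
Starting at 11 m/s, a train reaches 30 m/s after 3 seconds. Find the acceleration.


Given: initial velocity v0 = 11 m/s, final velocity v = 30 m/s, time t = 3 s
Using a = (v - v0) / t
a = (30 - 11) / 3
a = 19 / 3
a = 19/3 m/s^2

19/3 m/s^2


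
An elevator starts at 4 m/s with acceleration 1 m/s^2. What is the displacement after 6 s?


Given: v0 = 4 m/s, a = 1 m/s^2, t = 6 s
Using s = v0*t + (1/2)*a*t^2
s = 4*6 + (1/2)*1*6^2
s = 24 + (1/2)*36
s = 24 + 18
s = 42

42 m


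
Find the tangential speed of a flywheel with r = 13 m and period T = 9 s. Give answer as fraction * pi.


Given: radius r = 13 m, period T = 9 s
Using v = 2*pi*r / T
v = 2*pi*13 / 9
v = 26*pi / 9
v = 26/9*pi m/s

26/9*pi m/s


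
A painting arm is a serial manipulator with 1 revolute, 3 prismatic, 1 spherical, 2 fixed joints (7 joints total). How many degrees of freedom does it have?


Given: serial robot with 1 revolute, 3 prismatic, 1 spherical, 2 fixed joints
DOF contribution per joint type: revolute=1, prismatic=1, spherical=3, fixed=0
DOF = 1*1 + 3*1 + 1*3 + 2*0
DOF = 7

7


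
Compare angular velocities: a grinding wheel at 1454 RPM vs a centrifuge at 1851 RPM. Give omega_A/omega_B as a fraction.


Given: RPM_A = 1454, RPM_B = 1851
omega = 2*pi*RPM/60, so omega_A/omega_B = RPM_A / RPM_B
omega_A/omega_B = 1454 / 1851
omega_A/omega_B = 1454/1851

1454/1851


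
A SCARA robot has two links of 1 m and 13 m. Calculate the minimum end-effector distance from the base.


Given: L1 = 1 m, L2 = 13 m
For a 2-link planar arm, min reach = |L1 - L2| (second link folded back)
Min reach = |1 - 13|
Min reach = 12 m

12 m


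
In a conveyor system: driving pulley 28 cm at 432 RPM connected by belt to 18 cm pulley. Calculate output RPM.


Given: D1 = 28 cm, w1 = 432 RPM, D2 = 18 cm
Using D1*w1 = D2*w2
w2 = D1*w1 / D2
w2 = 28*432 / 18
w2 = 12096 / 18
w2 = 672 RPM

672 RPM


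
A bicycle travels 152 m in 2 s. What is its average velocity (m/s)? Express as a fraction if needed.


Given: distance d = 152 m, time t = 2 s
Using v = d / t
v = 152 / 2
v = 76 m/s

76 m/s


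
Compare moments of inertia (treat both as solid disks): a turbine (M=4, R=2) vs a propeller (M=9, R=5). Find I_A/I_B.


Given: M1=4 kg, R1=2 m, M2=9 kg, R2=5 m
For a disk: I = (1/2)*M*R^2, so I_A/I_B = (M1*R1^2)/(M2*R2^2)
M1*R1^2 = 4*4 = 16
M2*R2^2 = 9*25 = 225
I_A/I_B = 16/225 = 16/225

16/225


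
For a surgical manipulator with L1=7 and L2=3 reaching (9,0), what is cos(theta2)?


Given: L1 = 7, L2 = 3, target (x, y) = (9, 0)
Using cos(theta2) = (x^2 + y^2 - L1^2 - L2^2) / (2*L1*L2)
x^2 + y^2 = 9^2 + 0 = 81
L1^2 + L2^2 = 49 + 9 = 58
Numerator = 81 - 58 = 23
Denominator = 2*7*3 = 42
cos(theta2) = 23/42 = 23/42

23/42


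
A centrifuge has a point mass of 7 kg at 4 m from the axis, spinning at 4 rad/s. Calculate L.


Given: m = 7 kg, r = 4 m, omega = 4 rad/s
For a point mass: I = m*r^2
I = 7*4^2 = 7*16 = 112
L = I*omega = 112*4
L = 448 kg*m^2/s

448 kg*m^2/s


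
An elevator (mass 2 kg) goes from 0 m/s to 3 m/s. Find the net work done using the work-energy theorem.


Given: m = 2 kg, v0 = 0 m/s, v = 3 m/s
Using W = (1/2)*m*(v^2 - v0^2)
v^2 = 3^2 = 9
v0^2 = 0^2 = 0
v^2 - v0^2 = 9 - 0 = 9
W = (1/2)*2*9 = 9 J

9 J


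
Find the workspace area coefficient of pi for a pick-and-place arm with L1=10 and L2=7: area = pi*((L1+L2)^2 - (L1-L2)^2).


Given: L1 = 10, L2 = 7
(L1+L2)^2 = (17)^2 = 289
(L1-L2)^2 = (3)^2 = 9
Difference = 289 - 9 = 280
This equals 4*L1*L2 = 4*10*7 = 280
Workspace area = 280*pi

280


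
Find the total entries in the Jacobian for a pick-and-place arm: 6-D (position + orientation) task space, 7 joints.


Given: task space dimension = 6, joints = 7
Jacobian is a 6 x 7 matrix
Total entries = rows * columns
Total = 6 * 7
Total = 42

42


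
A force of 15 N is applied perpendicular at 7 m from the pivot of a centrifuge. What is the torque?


Given: F = 15 N, r = 7 m, angle = 90 deg (perpendicular)
Using tau = F * r * sin(90)
sin(90) = 1
tau = 15 * 7 * 1
tau = 105 Nm

105 Nm


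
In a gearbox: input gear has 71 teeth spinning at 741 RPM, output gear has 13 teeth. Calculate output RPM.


Given: N1 = 71 teeth, w1 = 741 RPM, N2 = 13 teeth
Using N1*w1 = N2*w2
w2 = N1*w1 / N2
w2 = 71*741 / 13
w2 = 52611 / 13
w2 = 4047 RPM

4047 RPM


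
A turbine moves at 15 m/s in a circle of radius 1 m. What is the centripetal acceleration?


Given: v = 15 m/s, r = 1 m
Using a_c = v^2 / r
a_c = 15^2 / 1
a_c = 225 / 1
a_c = 225 m/s^2

225 m/s^2


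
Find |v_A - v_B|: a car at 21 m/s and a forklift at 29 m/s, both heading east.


Given: v_A = 21 m/s east, v_B = 29 m/s east
Both move in the same direction; relative speed = |v_A - v_B|
|21 - 29| = |-8|
= 8 m/s

8 m/s


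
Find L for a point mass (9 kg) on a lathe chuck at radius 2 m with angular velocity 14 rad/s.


Given: m = 9 kg, r = 2 m, omega = 14 rad/s
For a point mass: I = m*r^2
I = 9*2^2 = 9*4 = 36
L = I*omega = 36*14
L = 504 kg*m^2/s

504 kg*m^2/s


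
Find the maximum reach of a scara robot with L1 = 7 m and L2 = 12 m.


Given: L1 = 7 m, L2 = 12 m
For a 2-link planar arm, max reach = L1 + L2 (fully extended)
Max reach = 7 + 12
Max reach = 19 m

19 m


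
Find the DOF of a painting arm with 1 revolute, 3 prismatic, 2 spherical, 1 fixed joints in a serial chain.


Given: serial robot with 1 revolute, 3 prismatic, 2 spherical, 1 fixed joints
DOF contribution per joint type: revolute=1, prismatic=1, spherical=3, fixed=0
DOF = 1*1 + 3*1 + 2*3 + 1*0
DOF = 10

10


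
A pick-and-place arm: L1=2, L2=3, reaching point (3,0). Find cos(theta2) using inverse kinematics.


Given: L1 = 2, L2 = 3, target (x, y) = (3, 0)
Using cos(theta2) = (x^2 + y^2 - L1^2 - L2^2) / (2*L1*L2)
x^2 + y^2 = 3^2 + 0 = 9
L1^2 + L2^2 = 4 + 9 = 13
Numerator = 9 - 13 = -4
Denominator = 2*2*3 = 12
cos(theta2) = -4/12 = -1/3

-1/3


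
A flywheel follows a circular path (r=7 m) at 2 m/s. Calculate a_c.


Given: v = 2 m/s, r = 7 m
Using a_c = v^2 / r
a_c = 2^2 / 7
a_c = 4 / 7
a_c = 4/7 m/s^2

4/7 m/s^2


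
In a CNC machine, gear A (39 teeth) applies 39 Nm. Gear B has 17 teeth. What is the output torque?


Given: N1 = 39, N2 = 17, T1 = 39 Nm
Using T2/T1 = N2/N1
T2 = T1 * N2 / N1
T2 = 39 * 17 / 39
T2 = 663 / 39
T2 = 17 Nm

17 Nm


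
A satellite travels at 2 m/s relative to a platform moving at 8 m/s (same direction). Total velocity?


Given: object velocity = 2 m/s, platform velocity = 8 m/s (same direction)
Using classical velocity addition: v_total = v_object + v_platform
v_total = 2 + 8
v_total = 10 m/s

10 m/s


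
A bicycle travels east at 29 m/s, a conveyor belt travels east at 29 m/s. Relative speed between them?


Given: v_A = 29 m/s east, v_B = 29 m/s east
Both move in the same direction; relative speed = |v_A - v_B|
|29 - 29| = |0|
= 0 m/s

0 m/s


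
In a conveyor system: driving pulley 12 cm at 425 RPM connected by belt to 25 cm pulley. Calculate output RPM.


Given: D1 = 12 cm, w1 = 425 RPM, D2 = 25 cm
Using D1*w1 = D2*w2
w2 = D1*w1 / D2
w2 = 12*425 / 25
w2 = 5100 / 25
w2 = 204 RPM

204 RPM


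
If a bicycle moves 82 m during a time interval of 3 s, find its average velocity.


Given: distance d = 82 m, time t = 3 s
Using v = d / t
v = 82 / 3
v = 82/3 m/s

82/3 m/s


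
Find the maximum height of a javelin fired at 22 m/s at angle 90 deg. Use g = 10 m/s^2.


Given: v0 = 22 m/s, theta = 90 deg, g = 10 m/s^2
sin^2(90) = 1
Using H = v0^2 * sin^2(theta) / (2*g)
H = 22^2 * 1 / (2*10)
H = 484 * 1 / 20
H = 484 / 20
H = 121/5 m

121/5 m


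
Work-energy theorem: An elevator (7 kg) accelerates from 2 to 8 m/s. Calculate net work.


Given: m = 7 kg, v0 = 2 m/s, v = 8 m/s
Using W = (1/2)*m*(v^2 - v0^2)
v^2 = 8^2 = 64
v0^2 = 2^2 = 4
v^2 - v0^2 = 64 - 4 = 60
W = (1/2)*7*60 = 210 J

210 J


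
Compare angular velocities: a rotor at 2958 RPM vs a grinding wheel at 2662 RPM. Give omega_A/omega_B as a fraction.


Given: RPM_A = 2958, RPM_B = 2662
omega = 2*pi*RPM/60, so omega_A/omega_B = RPM_A / RPM_B
omega_A/omega_B = 2958 / 2662
omega_A/omega_B = 1479/1331

1479/1331


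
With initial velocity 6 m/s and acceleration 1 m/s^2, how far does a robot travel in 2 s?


Given: v0 = 6 m/s, a = 1 m/s^2, t = 2 s
Using s = v0*t + (1/2)*a*t^2
s = 6*2 + (1/2)*1*2^2
s = 12 + (1/2)*4
s = 12 + 2
s = 14

14 m


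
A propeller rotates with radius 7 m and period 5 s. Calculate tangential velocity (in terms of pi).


Given: radius r = 7 m, period T = 5 s
Using v = 2*pi*r / T
v = 2*pi*7 / 5
v = 14*pi / 5
v = 14/5*pi m/s

14/5*pi m/s


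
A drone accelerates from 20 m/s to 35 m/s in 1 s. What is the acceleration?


Given: initial velocity v0 = 20 m/s, final velocity v = 35 m/s, time t = 1 s
Using a = (v - v0) / t
a = (35 - 20) / 1
a = 15 / 1
a = 15 m/s^2

15 m/s^2


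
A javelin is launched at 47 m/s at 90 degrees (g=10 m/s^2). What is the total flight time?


Given: v0 = 47 m/s, theta = 90 deg, g = 10 m/s^2
sin(90) = 1
Using T = 2*v0*sin(theta) / g
T = 2*47*1 / 10
T = 94 / 10
T = 47/5 s

47/5 s


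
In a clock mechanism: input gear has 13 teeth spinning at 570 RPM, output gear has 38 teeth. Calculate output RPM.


Given: N1 = 13 teeth, w1 = 570 RPM, N2 = 38 teeth
Using N1*w1 = N2*w2
w2 = N1*w1 / N2
w2 = 13*570 / 38
w2 = 7410 / 38
w2 = 195 RPM

195 RPM


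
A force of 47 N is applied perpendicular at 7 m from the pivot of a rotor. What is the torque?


Given: F = 47 N, r = 7 m, angle = 90 deg (perpendicular)
Using tau = F * r * sin(90)
sin(90) = 1
tau = 47 * 7 * 1
tau = 329 Nm

329 Nm


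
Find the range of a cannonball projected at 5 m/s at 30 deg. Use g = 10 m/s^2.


Given: v0 = 5 m/s, theta = 30 deg, g = 10 m/s^2
sin(2*30) = sin(60) = sqrt(3)/2
Using R = v0^2 * sin(2*theta) / g
R = 5^2 * (sqrt(3)/2) / 10
R = 25 * sqrt(3) / 20
R = 5/4*sqrt(3) m

5/4*sqrt(3) m


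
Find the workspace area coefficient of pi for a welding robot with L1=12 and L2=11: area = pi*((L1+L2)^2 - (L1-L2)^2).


Given: L1 = 12, L2 = 11
(L1+L2)^2 = (23)^2 = 529
(L1-L2)^2 = (1)^2 = 1
Difference = 529 - 1 = 528
This equals 4*L1*L2 = 4*12*11 = 528
Workspace area = 528*pi

528


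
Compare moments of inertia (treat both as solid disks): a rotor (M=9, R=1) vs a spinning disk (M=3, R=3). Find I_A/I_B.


Given: M1=9 kg, R1=1 m, M2=3 kg, R2=3 m
For a disk: I = (1/2)*M*R^2, so I_A/I_B = (M1*R1^2)/(M2*R2^2)
M1*R1^2 = 9*1 = 9
M2*R2^2 = 3*9 = 27
I_A/I_B = 9/27 = 1/3

1/3


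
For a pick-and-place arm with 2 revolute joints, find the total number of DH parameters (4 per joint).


Given: 2 joints, 4 DH parameters per joint (d, theta, a, alpha)
Total DH parameters = number_of_joints * 4
Total = 2 * 4
Total = 8

8


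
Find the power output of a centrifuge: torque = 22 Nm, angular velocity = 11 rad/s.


Given: tau = 22 Nm, omega = 11 rad/s
Using P = tau * omega
P = 22 * 11
P = 242 W

242 W


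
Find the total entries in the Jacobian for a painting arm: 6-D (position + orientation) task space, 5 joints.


Given: task space dimension = 6, joints = 5
Jacobian is a 6 x 5 matrix
Total entries = rows * columns
Total = 6 * 5
Total = 30

30


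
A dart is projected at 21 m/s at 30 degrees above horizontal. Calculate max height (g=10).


Given: v0 = 21 m/s, theta = 30 deg, g = 10 m/s^2
sin^2(30) = 1/4
Using H = v0^2 * sin^2(theta) / (2*g)
H = 21^2 * 1/4 / (2*10)
H = 441 * 1/4 / 20
H = 441/4 / 20
H = 441/80 m

441/80 m


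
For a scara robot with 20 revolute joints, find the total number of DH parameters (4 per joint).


Given: 20 joints, 4 DH parameters per joint (d, theta, a, alpha)
Total DH parameters = number_of_joints * 4
Total = 20 * 4
Total = 80

80


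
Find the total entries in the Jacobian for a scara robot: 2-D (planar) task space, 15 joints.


Given: task space dimension = 2, joints = 15
Jacobian is a 2 x 15 matrix
Total entries = rows * columns
Total = 2 * 15
Total = 30

30


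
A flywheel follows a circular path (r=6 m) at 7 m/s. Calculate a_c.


Given: v = 7 m/s, r = 6 m
Using a_c = v^2 / r
a_c = 7^2 / 6
a_c = 49 / 6
a_c = 49/6 m/s^2

49/6 m/s^2


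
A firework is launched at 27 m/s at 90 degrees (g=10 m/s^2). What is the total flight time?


Given: v0 = 27 m/s, theta = 90 deg, g = 10 m/s^2
sin(90) = 1
Using T = 2*v0*sin(theta) / g
T = 2*27*1 / 10
T = 54 / 10
T = 27/5 s

27/5 s


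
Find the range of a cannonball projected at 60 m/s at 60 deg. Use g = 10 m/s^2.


Given: v0 = 60 m/s, theta = 60 deg, g = 10 m/s^2
sin(2*60) = sin(120) = sqrt(3)/2
Using R = v0^2 * sin(2*theta) / g
R = 60^2 * (sqrt(3)/2) / 10
R = 3600 * sqrt(3) / 20
R = 180*sqrt(3) m

180*sqrt(3) m


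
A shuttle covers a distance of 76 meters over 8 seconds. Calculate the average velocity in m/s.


Given: distance d = 76 m, time t = 8 s
Using v = d / t
v = 76 / 8
v = 19/2 m/s

19/2 m/s


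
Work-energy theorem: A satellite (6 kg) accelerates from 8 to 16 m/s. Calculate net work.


Given: m = 6 kg, v0 = 8 m/s, v = 16 m/s
Using W = (1/2)*m*(v^2 - v0^2)
v^2 = 16^2 = 256
v0^2 = 8^2 = 64
v^2 - v0^2 = 256 - 64 = 192
W = (1/2)*6*192 = 576 J

576 J


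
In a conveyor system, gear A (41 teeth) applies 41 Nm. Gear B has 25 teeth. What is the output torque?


Given: N1 = 41, N2 = 25, T1 = 41 Nm
Using T2/T1 = N2/N1
T2 = T1 * N2 / N1
T2 = 41 * 25 / 41
T2 = 1025 / 41
T2 = 25 Nm

25 Nm


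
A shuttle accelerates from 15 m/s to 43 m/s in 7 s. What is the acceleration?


Given: initial velocity v0 = 15 m/s, final velocity v = 43 m/s, time t = 7 s
Using a = (v - v0) / t
a = (43 - 15) / 7
a = 28 / 7
a = 4 m/s^2

4 m/s^2


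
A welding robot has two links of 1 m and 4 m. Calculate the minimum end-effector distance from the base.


Given: L1 = 1 m, L2 = 4 m
For a 2-link planar arm, min reach = |L1 - L2| (second link folded back)
Min reach = |1 - 4|
Min reach = 3 m

3 m


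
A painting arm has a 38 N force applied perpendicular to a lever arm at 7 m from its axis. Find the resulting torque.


Given: F = 38 N, r = 7 m, angle = 90 deg (perpendicular)
Using tau = F * r * sin(90)
sin(90) = 1
tau = 38 * 7 * 1
tau = 266 Nm

266 Nm


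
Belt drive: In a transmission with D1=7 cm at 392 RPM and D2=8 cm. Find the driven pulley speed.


Given: D1 = 7 cm, w1 = 392 RPM, D2 = 8 cm
Using D1*w1 = D2*w2
w2 = D1*w1 / D2
w2 = 7*392 / 8
w2 = 2744 / 8
w2 = 343 RPM

343 RPM


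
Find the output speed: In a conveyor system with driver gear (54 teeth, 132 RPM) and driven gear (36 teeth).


Given: N1 = 54 teeth, w1 = 132 RPM, N2 = 36 teeth
Using N1*w1 = N2*w2
w2 = N1*w1 / N2
w2 = 54*132 / 36
w2 = 7128 / 36
w2 = 198 RPM

198 RPM


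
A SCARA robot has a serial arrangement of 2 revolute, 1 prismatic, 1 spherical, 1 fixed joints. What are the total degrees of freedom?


Given: serial robot with 2 revolute, 1 prismatic, 1 spherical, 1 fixed joints
DOF contribution per joint type: revolute=1, prismatic=1, spherical=3, fixed=0
DOF = 2*1 + 1*1 + 1*3 + 1*0
DOF = 6

6


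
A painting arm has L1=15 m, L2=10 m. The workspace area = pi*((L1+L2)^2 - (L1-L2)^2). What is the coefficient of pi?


Given: L1 = 15, L2 = 10
(L1+L2)^2 = (25)^2 = 625
(L1-L2)^2 = (5)^2 = 25
Difference = 625 - 25 = 600
This equals 4*L1*L2 = 4*15*10 = 600
Workspace area = 600*pi

600


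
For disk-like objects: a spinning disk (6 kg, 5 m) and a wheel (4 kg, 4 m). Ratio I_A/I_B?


Given: M1=6 kg, R1=5 m, M2=4 kg, R2=4 m
For a disk: I = (1/2)*M*R^2, so I_A/I_B = (M1*R1^2)/(M2*R2^2)
M1*R1^2 = 6*25 = 150
M2*R2^2 = 4*16 = 64
I_A/I_B = 150/64 = 75/32

75/32


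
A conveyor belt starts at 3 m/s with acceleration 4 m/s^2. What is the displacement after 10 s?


Given: v0 = 3 m/s, a = 4 m/s^2, t = 10 s
Using s = v0*t + (1/2)*a*t^2
s = 3*10 + (1/2)*4*10^2
s = 30 + (1/2)*400
s = 30 + 200
s = 230

230 m


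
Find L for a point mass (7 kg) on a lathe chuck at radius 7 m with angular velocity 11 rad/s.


Given: m = 7 kg, r = 7 m, omega = 11 rad/s
For a point mass: I = m*r^2
I = 7*7^2 = 7*49 = 343
L = I*omega = 343*11
L = 3773 kg*m^2/s

3773 kg*m^2/s


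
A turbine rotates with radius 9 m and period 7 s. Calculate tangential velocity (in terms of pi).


Given: radius r = 9 m, period T = 7 s
Using v = 2*pi*r / T
v = 2*pi*9 / 7
v = 18*pi / 7
v = 18/7*pi m/s

18/7*pi m/s


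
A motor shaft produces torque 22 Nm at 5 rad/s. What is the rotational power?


Given: tau = 22 Nm, omega = 5 rad/s
Using P = tau * omega
P = 22 * 5
P = 110 W

110 W


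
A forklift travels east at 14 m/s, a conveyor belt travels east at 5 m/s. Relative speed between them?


Given: v_A = 14 m/s east, v_B = 5 m/s east
Both move in the same direction; relative speed = |v_A - v_B|
|14 - 5| = |9|
= 9 m/s

9 m/s


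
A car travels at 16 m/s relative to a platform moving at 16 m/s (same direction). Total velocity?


Given: object velocity = 16 m/s, platform velocity = 16 m/s (same direction)
Using classical velocity addition: v_total = v_object + v_platform
v_total = 16 + 16
v_total = 32 m/s

32 m/s


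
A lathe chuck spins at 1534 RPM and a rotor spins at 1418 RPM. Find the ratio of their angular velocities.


Given: RPM_A = 1534, RPM_B = 1418
omega = 2*pi*RPM/60, so omega_A/omega_B = RPM_A / RPM_B
omega_A/omega_B = 1534 / 1418
omega_A/omega_B = 767/709

767/709


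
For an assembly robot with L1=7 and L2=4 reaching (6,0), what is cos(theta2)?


Given: L1 = 7, L2 = 4, target (x, y) = (6, 0)
Using cos(theta2) = (x^2 + y^2 - L1^2 - L2^2) / (2*L1*L2)
x^2 + y^2 = 6^2 + 0 = 36
L1^2 + L2^2 = 49 + 16 = 65
Numerator = 36 - 65 = -29
Denominator = 2*7*4 = 56
cos(theta2) = -29/56 = -29/56

-29/56


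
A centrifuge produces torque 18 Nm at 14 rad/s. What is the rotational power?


Given: tau = 18 Nm, omega = 14 rad/s
Using P = tau * omega
P = 18 * 14
P = 252 W

252 W


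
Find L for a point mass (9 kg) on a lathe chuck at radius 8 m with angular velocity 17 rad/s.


Given: m = 9 kg, r = 8 m, omega = 17 rad/s
For a point mass: I = m*r^2
I = 9*8^2 = 9*64 = 576
L = I*omega = 576*17
L = 9792 kg*m^2/s

9792 kg*m^2/s


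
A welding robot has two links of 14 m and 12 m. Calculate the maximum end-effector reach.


Given: L1 = 14 m, L2 = 12 m
For a 2-link planar arm, max reach = L1 + L2 (fully extended)
Max reach = 14 + 12
Max reach = 26 m

26 m


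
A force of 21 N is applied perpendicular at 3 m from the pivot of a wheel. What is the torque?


Given: F = 21 N, r = 3 m, angle = 90 deg (perpendicular)
Using tau = F * r * sin(90)
sin(90) = 1
tau = 21 * 3 * 1
tau = 63 Nm

63 Nm


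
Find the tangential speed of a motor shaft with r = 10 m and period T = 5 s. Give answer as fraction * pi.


Given: radius r = 10 m, period T = 5 s
Using v = 2*pi*r / T
v = 2*pi*10 / 5
v = 20*pi / 5
v = 4*pi m/s

4*pi m/s


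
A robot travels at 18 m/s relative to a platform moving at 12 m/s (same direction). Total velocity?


Given: object velocity = 18 m/s, platform velocity = 12 m/s (same direction)
Using classical velocity addition: v_total = v_object + v_platform
v_total = 18 + 12
v_total = 30 m/s

30 m/s


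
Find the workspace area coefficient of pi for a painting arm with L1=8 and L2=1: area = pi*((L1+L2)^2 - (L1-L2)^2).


Given: L1 = 8, L2 = 1
(L1+L2)^2 = (9)^2 = 81
(L1-L2)^2 = (7)^2 = 49
Difference = 81 - 49 = 32
This equals 4*L1*L2 = 4*8*1 = 32
Workspace area = 32*pi

32


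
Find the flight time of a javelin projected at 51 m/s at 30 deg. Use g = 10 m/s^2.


Given: v0 = 51 m/s, theta = 30 deg, g = 10 m/s^2
sin(30) = 1/2
Using T = 2*v0*sin(theta) / g
T = 2*51*1/2 / 10
T = 51 / 10
T = 51/10 s

51/10 s


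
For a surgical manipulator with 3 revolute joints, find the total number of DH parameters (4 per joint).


Given: 3 joints, 4 DH parameters per joint (d, theta, a, alpha)
Total DH parameters = number_of_joints * 4
Total = 3 * 4
Total = 12

12


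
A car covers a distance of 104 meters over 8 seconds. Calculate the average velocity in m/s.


Given: distance d = 104 m, time t = 8 s
Using v = d / t
v = 104 / 8
v = 13 m/s

13 m/s


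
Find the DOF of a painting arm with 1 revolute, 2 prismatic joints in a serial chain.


Given: serial robot with 1 revolute, 2 prismatic joints
DOF contribution per joint type: revolute=1, prismatic=1, spherical=3, fixed=0
DOF = 1*1 + 2*1
DOF = 3

3


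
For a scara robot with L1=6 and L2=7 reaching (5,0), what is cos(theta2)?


Given: L1 = 6, L2 = 7, target (x, y) = (5, 0)
Using cos(theta2) = (x^2 + y^2 - L1^2 - L2^2) / (2*L1*L2)
x^2 + y^2 = 5^2 + 0 = 25
L1^2 + L2^2 = 36 + 49 = 85
Numerator = 25 - 85 = -60
Denominator = 2*6*7 = 84
cos(theta2) = -60/84 = -5/7

-5/7


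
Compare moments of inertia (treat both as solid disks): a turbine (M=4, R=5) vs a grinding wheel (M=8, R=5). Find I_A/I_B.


Given: M1=4 kg, R1=5 m, M2=8 kg, R2=5 m
For a disk: I = (1/2)*M*R^2, so I_A/I_B = (M1*R1^2)/(M2*R2^2)
M1*R1^2 = 4*25 = 100
M2*R2^2 = 8*25 = 200
I_A/I_B = 100/200 = 1/2

1/2


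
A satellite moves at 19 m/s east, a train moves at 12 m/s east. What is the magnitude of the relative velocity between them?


Given: v_A = 19 m/s east, v_B = 12 m/s east
Both move in the same direction; relative speed = |v_A - v_B|
|19 - 12| = |7|
= 7 m/s

7 m/s


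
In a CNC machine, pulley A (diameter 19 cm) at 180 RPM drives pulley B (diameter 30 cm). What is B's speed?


Given: D1 = 19 cm, w1 = 180 RPM, D2 = 30 cm
Using D1*w1 = D2*w2
w2 = D1*w1 / D2
w2 = 19*180 / 30
w2 = 3420 / 30
w2 = 114 RPM

114 RPM


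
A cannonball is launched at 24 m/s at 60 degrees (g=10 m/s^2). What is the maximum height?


Given: v0 = 24 m/s, theta = 60 deg, g = 10 m/s^2
sin^2(60) = 3/4
Using H = v0^2 * sin^2(theta) / (2*g)
H = 24^2 * 3/4 / (2*10)
H = 576 * 3/4 / 20
H = 432 / 20
H = 108/5 m

108/5 m


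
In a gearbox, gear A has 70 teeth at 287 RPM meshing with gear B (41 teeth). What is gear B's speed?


Given: N1 = 70 teeth, w1 = 287 RPM, N2 = 41 teeth
Using N1*w1 = N2*w2
w2 = N1*w1 / N2
w2 = 70*287 / 41
w2 = 20090 / 41
w2 = 490 RPM

490 RPM


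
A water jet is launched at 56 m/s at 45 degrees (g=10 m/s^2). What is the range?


Given: v0 = 56 m/s, theta = 45 deg, g = 10 m/s^2
sin(2*45) = sin(90) = 1
Using R = v0^2 * sin(2*theta) / g
R = 56^2 * 1 / 10
R = 3136 / 10
R = 1568/5 m

1568/5 m


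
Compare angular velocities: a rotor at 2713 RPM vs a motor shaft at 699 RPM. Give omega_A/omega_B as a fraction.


Given: RPM_A = 2713, RPM_B = 699
omega = 2*pi*RPM/60, so omega_A/omega_B = RPM_A / RPM_B
omega_A/omega_B = 2713 / 699
omega_A/omega_B = 2713/699

2713/699


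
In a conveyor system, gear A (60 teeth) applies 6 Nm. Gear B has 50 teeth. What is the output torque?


Given: N1 = 60, N2 = 50, T1 = 6 Nm
Using T2/T1 = N2/N1
T2 = T1 * N2 / N1
T2 = 6 * 50 / 60
T2 = 300 / 60
T2 = 5 Nm

5 Nm


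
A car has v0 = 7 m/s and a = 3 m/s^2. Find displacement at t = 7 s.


Given: v0 = 7 m/s, a = 3 m/s^2, t = 7 s
Using s = v0*t + (1/2)*a*t^2
s = 7*7 + (1/2)*3*7^2
s = 49 + (1/2)*147
s = 49 + 147/2
s = 245/2

245/2 m


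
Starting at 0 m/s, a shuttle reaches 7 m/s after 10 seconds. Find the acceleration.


Given: initial velocity v0 = 0 m/s, final velocity v = 7 m/s, time t = 10 s
Using a = (v - v0) / t
a = (7 - 0) / 10
a = 7 / 10
a = 7/10 m/s^2

7/10 m/s^2


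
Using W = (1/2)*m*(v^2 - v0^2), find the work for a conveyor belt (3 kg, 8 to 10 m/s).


Given: m = 3 kg, v0 = 8 m/s, v = 10 m/s
Using W = (1/2)*m*(v^2 - v0^2)
v^2 = 10^2 = 100
v0^2 = 8^2 = 64
v^2 - v0^2 = 100 - 64 = 36
W = (1/2)*3*36 = 54 J

54 J


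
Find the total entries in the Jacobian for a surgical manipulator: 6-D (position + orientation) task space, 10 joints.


Given: task space dimension = 6, joints = 10
Jacobian is a 6 x 10 matrix
Total entries = rows * columns
Total = 6 * 10
Total = 60

60


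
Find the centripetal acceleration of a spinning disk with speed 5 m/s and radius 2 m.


Given: v = 5 m/s, r = 2 m
Using a_c = v^2 / r
a_c = 5^2 / 2
a_c = 25 / 2
a_c = 25/2 m/s^2

25/2 m/s^2


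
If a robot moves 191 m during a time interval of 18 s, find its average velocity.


Given: distance d = 191 m, time t = 18 s
Using v = d / t
v = 191 / 18
v = 191/18 m/s

191/18 m/s


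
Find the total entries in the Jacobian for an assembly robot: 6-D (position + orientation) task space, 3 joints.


Given: task space dimension = 6, joints = 3
Jacobian is a 6 x 3 matrix
Total entries = rows * columns
Total = 6 * 3
Total = 18

18


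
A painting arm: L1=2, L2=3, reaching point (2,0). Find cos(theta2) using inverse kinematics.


Given: L1 = 2, L2 = 3, target (x, y) = (2, 0)
Using cos(theta2) = (x^2 + y^2 - L1^2 - L2^2) / (2*L1*L2)
x^2 + y^2 = 2^2 + 0 = 4
L1^2 + L2^2 = 4 + 9 = 13
Numerator = 4 - 13 = -9
Denominator = 2*2*3 = 12
cos(theta2) = -9/12 = -3/4

-3/4


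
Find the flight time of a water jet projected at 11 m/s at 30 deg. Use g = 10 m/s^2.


Given: v0 = 11 m/s, theta = 30 deg, g = 10 m/s^2
sin(30) = 1/2
Using T = 2*v0*sin(theta) / g
T = 2*11*1/2 / 10
T = 11 / 10
T = 11/10 s

11/10 s


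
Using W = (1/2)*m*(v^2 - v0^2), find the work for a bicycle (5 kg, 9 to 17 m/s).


Given: m = 5 kg, v0 = 9 m/s, v = 17 m/s
Using W = (1/2)*m*(v^2 - v0^2)
v^2 = 17^2 = 289
v0^2 = 9^2 = 81
v^2 - v0^2 = 289 - 81 = 208
W = (1/2)*5*208 = 520 J

520 J


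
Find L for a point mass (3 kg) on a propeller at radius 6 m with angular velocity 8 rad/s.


Given: m = 3 kg, r = 6 m, omega = 8 rad/s
For a point mass: I = m*r^2
I = 3*6^2 = 3*36 = 108
L = I*omega = 108*8
L = 864 kg*m^2/s

864 kg*m^2/s


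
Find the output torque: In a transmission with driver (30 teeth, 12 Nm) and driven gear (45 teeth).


Given: N1 = 30, N2 = 45, T1 = 12 Nm
Using T2/T1 = N2/N1
T2 = T1 * N2 / N1
T2 = 12 * 45 / 30
T2 = 540 / 30
T2 = 18 Nm

18 Nm


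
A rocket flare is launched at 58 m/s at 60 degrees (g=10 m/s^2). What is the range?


Given: v0 = 58 m/s, theta = 60 deg, g = 10 m/s^2
sin(2*60) = sin(120) = sqrt(3)/2
Using R = v0^2 * sin(2*theta) / g
R = 58^2 * (sqrt(3)/2) / 10
R = 3364 * sqrt(3) / 20
R = 841/5*sqrt(3) m

841/5*sqrt(3) m


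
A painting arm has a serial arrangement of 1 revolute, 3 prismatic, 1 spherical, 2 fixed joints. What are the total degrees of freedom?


Given: serial robot with 1 revolute, 3 prismatic, 1 spherical, 2 fixed joints
DOF contribution per joint type: revolute=1, prismatic=1, spherical=3, fixed=0
DOF = 1*1 + 3*1 + 1*3 + 2*0
DOF = 7

7


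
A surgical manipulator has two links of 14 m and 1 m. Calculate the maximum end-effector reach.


Given: L1 = 14 m, L2 = 1 m
For a 2-link planar arm, max reach = L1 + L2 (fully extended)
Max reach = 14 + 1
Max reach = 15 m

15 m


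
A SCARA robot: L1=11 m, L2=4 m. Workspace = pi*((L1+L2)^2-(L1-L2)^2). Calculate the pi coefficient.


Given: L1 = 11, L2 = 4
(L1+L2)^2 = (15)^2 = 225
(L1-L2)^2 = (7)^2 = 49
Difference = 225 - 49 = 176
This equals 4*L1*L2 = 4*11*4 = 176
Workspace area = 176*pi

176


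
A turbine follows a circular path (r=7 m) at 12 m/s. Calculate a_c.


Given: v = 12 m/s, r = 7 m
Using a_c = v^2 / r
a_c = 12^2 / 7
a_c = 144 / 7
a_c = 144/7 m/s^2

144/7 m/s^2


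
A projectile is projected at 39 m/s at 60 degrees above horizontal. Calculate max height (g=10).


Given: v0 = 39 m/s, theta = 60 deg, g = 10 m/s^2
sin^2(60) = 3/4
Using H = v0^2 * sin^2(theta) / (2*g)
H = 39^2 * 3/4 / (2*10)
H = 1521 * 3/4 / 20
H = 4563/4 / 20
H = 4563/80 m

4563/80 m


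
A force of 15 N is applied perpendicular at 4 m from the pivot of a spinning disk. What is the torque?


Given: F = 15 N, r = 4 m, angle = 90 deg (perpendicular)
Using tau = F * r * sin(90)
sin(90) = 1
tau = 15 * 4 * 1
tau = 60 Nm

60 Nm


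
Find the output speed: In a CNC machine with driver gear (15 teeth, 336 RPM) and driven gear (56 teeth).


Given: N1 = 15 teeth, w1 = 336 RPM, N2 = 56 teeth
Using N1*w1 = N2*w2
w2 = N1*w1 / N2
w2 = 15*336 / 56
w2 = 5040 / 56
w2 = 90 RPM

90 RPM


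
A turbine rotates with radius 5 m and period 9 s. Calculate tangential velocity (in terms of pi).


Given: radius r = 5 m, period T = 9 s
Using v = 2*pi*r / T
v = 2*pi*5 / 9
v = 10*pi / 9
v = 10/9*pi m/s

10/9*pi m/s


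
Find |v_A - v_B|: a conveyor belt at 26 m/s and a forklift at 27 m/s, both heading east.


Given: v_A = 26 m/s east, v_B = 27 m/s east
Both move in the same direction; relative speed = |v_A - v_B|
|26 - 27| = |-1|
= 1 m/s

1 m/s


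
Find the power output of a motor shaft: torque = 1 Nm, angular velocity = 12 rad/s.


Given: tau = 1 Nm, omega = 12 rad/s
Using P = tau * omega
P = 1 * 12
P = 12 W

12 W


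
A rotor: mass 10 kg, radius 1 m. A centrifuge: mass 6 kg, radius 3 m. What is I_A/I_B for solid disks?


Given: M1=10 kg, R1=1 m, M2=6 kg, R2=3 m
For a disk: I = (1/2)*M*R^2, so I_A/I_B = (M1*R1^2)/(M2*R2^2)
M1*R1^2 = 10*1 = 10
M2*R2^2 = 6*9 = 54
I_A/I_B = 10/54 = 5/27

5/27


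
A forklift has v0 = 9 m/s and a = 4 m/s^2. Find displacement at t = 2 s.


Given: v0 = 9 m/s, a = 4 m/s^2, t = 2 s
Using s = v0*t + (1/2)*a*t^2
s = 9*2 + (1/2)*4*2^2
s = 18 + (1/2)*16
s = 18 + 8
s = 26

26 m


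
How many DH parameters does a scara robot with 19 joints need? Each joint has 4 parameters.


Given: 19 joints, 4 DH parameters per joint (d, theta, a, alpha)
Total DH parameters = number_of_joints * 4
Total = 19 * 4
Total = 76

76


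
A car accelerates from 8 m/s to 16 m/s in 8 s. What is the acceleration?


Given: initial velocity v0 = 8 m/s, final velocity v = 16 m/s, time t = 8 s
Using a = (v - v0) / t
a = (16 - 8) / 8
a = 8 / 8
a = 1 m/s^2

1 m/s^2


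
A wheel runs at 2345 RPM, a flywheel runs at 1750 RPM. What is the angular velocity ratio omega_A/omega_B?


Given: RPM_A = 2345, RPM_B = 1750
omega = 2*pi*RPM/60, so omega_A/omega_B = RPM_A / RPM_B
omega_A/omega_B = 2345 / 1750
omega_A/omega_B = 67/50

67/50


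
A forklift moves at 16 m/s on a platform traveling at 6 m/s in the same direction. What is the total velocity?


Given: object velocity = 16 m/s, platform velocity = 6 m/s (same direction)
Using classical velocity addition: v_total = v_object + v_platform
v_total = 16 + 6
v_total = 22 m/s

22 m/s


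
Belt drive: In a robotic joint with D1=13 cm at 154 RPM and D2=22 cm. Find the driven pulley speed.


Given: D1 = 13 cm, w1 = 154 RPM, D2 = 22 cm
Using D1*w1 = D2*w2
w2 = D1*w1 / D2
w2 = 13*154 / 22
w2 = 2002 / 22
w2 = 91 RPM

91 RPM


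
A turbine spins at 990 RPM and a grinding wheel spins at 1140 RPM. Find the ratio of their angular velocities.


Given: RPM_A = 990, RPM_B = 1140
omega = 2*pi*RPM/60, so omega_A/omega_B = RPM_A / RPM_B
omega_A/omega_B = 990 / 1140
omega_A/omega_B = 33/38

33/38


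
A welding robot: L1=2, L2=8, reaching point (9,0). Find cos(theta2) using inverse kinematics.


Given: L1 = 2, L2 = 8, target (x, y) = (9, 0)
Using cos(theta2) = (x^2 + y^2 - L1^2 - L2^2) / (2*L1*L2)
x^2 + y^2 = 9^2 + 0 = 81
L1^2 + L2^2 = 4 + 64 = 68
Numerator = 81 - 68 = 13
Denominator = 2*2*8 = 32
cos(theta2) = 13/32 = 13/32

13/32


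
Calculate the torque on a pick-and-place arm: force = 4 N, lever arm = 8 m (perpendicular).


Given: F = 4 N, r = 8 m, angle = 90 deg (perpendicular)
Using tau = F * r * sin(90)
sin(90) = 1
tau = 4 * 8 * 1
tau = 32 Nm

32 Nm


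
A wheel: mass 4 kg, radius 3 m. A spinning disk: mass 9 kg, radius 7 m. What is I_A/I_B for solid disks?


Given: M1=4 kg, R1=3 m, M2=9 kg, R2=7 m
For a disk: I = (1/2)*M*R^2, so I_A/I_B = (M1*R1^2)/(M2*R2^2)
M1*R1^2 = 4*9 = 36
M2*R2^2 = 9*49 = 441
I_A/I_B = 36/441 = 4/49

4/49


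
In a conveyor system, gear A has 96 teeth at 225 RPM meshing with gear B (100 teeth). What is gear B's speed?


Given: N1 = 96 teeth, w1 = 225 RPM, N2 = 100 teeth
Using N1*w1 = N2*w2
w2 = N1*w1 / N2
w2 = 96*225 / 100
w2 = 21600 / 100
w2 = 216 RPM

216 RPM


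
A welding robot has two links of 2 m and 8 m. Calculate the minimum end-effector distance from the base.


Given: L1 = 2 m, L2 = 8 m
For a 2-link planar arm, min reach = |L1 - L2| (second link folded back)
Min reach = |2 - 8|
Min reach = 6 m

6 m


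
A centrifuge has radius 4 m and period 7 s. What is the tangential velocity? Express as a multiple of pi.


Given: radius r = 4 m, period T = 7 s
Using v = 2*pi*r / T
v = 2*pi*4 / 7
v = 8*pi / 7
v = 8/7*pi m/s

8/7*pi m/s


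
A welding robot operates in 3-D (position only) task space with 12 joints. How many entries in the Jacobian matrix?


Given: task space dimension = 3, joints = 12
Jacobian is a 3 x 12 matrix
Total entries = rows * columns
Total = 3 * 12
Total = 36

36


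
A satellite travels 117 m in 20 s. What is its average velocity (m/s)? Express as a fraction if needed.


Given: distance d = 117 m, time t = 20 s
Using v = d / t
v = 117 / 20
v = 117/20 m/s

117/20 m/s


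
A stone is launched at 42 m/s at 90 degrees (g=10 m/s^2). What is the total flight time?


Given: v0 = 42 m/s, theta = 90 deg, g = 10 m/s^2
sin(90) = 1
Using T = 2*v0*sin(theta) / g
T = 2*42*1 / 10
T = 84 / 10
T = 42/5 s

42/5 s


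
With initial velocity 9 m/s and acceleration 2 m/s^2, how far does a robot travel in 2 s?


Given: v0 = 9 m/s, a = 2 m/s^2, t = 2 s
Using s = v0*t + (1/2)*a*t^2
s = 9*2 + (1/2)*2*2^2
s = 18 + (1/2)*8
s = 18 + 4
s = 22

22 m


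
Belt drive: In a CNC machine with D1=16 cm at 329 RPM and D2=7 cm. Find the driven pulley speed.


Given: D1 = 16 cm, w1 = 329 RPM, D2 = 7 cm
Using D1*w1 = D2*w2
w2 = D1*w1 / D2
w2 = 16*329 / 7
w2 = 5264 / 7
w2 = 752 RPM

752 RPM


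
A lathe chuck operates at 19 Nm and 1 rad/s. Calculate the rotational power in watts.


Given: tau = 19 Nm, omega = 1 rad/s
Using P = tau * omega
P = 19 * 1
P = 19 W

19 W


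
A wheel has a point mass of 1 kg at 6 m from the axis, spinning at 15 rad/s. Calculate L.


Given: m = 1 kg, r = 6 m, omega = 15 rad/s
For a point mass: I = m*r^2
I = 1*6^2 = 1*36 = 36
L = I*omega = 36*15
L = 540 kg*m^2/s

540 kg*m^2/s


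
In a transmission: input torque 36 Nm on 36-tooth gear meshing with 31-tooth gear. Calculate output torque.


Given: N1 = 36, N2 = 31, T1 = 36 Nm
Using T2/T1 = N2/N1
T2 = T1 * N2 / N1
T2 = 36 * 31 / 36
T2 = 1116 / 36
T2 = 31 Nm

31 Nm


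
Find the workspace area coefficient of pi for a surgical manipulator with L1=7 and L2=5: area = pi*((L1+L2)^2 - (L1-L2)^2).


Given: L1 = 7, L2 = 5
(L1+L2)^2 = (12)^2 = 144
(L1-L2)^2 = (2)^2 = 4
Difference = 144 - 4 = 140
This equals 4*L1*L2 = 4*7*5 = 140
Workspace area = 140*pi

140


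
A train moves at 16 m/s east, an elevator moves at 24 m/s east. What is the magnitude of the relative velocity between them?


Given: v_A = 16 m/s east, v_B = 24 m/s east
Both move in the same direction; relative speed = |v_A - v_B|
|16 - 24| = |-8|
= 8 m/s

8 m/s


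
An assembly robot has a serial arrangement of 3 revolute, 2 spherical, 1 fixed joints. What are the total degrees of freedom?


Given: serial robot with 3 revolute, 2 spherical, 1 fixed joints
DOF contribution per joint type: revolute=1, prismatic=1, spherical=3, fixed=0
DOF = 3*1 + 2*3 + 1*0
DOF = 9

9


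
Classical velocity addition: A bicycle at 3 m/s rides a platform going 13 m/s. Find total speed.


Given: object velocity = 3 m/s, platform velocity = 13 m/s (same direction)
Using classical velocity addition: v_total = v_object + v_platform
v_total = 3 + 13
v_total = 16 m/s

16 m/s


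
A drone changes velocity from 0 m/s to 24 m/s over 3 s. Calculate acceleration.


Given: initial velocity v0 = 0 m/s, final velocity v = 24 m/s, time t = 3 s
Using a = (v - v0) / t
a = (24 - 0) / 3
a = 24 / 3
a = 8 m/s^2

8 m/s^2


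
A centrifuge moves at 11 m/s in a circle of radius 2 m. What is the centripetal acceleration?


Given: v = 11 m/s, r = 2 m
Using a_c = v^2 / r
a_c = 11^2 / 2
a_c = 121 / 2
a_c = 121/2 m/s^2

121/2 m/s^2


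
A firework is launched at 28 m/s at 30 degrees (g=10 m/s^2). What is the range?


Given: v0 = 28 m/s, theta = 30 deg, g = 10 m/s^2
sin(2*30) = sin(60) = sqrt(3)/2
Using R = v0^2 * sin(2*theta) / g
R = 28^2 * (sqrt(3)/2) / 10
R = 784 * sqrt(3) / 20
R = 196/5*sqrt(3) m

196/5*sqrt(3) m


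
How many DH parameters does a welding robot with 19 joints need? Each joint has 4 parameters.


Given: 19 joints, 4 DH parameters per joint (d, theta, a, alpha)
Total DH parameters = number_of_joints * 4
Total = 19 * 4
Total = 76

76
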